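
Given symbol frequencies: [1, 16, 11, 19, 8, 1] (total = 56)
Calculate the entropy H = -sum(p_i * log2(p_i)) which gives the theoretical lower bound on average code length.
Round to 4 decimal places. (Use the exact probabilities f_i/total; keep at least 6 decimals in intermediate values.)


Per-symbol terms -p_i * log2(p_i) with p_i = f_i/56:
  p = 1/56 = 0.017857: log2(p) = -5.807355, -p*log2(p) = 0.103703
  p = 16/56 = 0.285714: log2(p) = -1.807355, -p*log2(p) = 0.516387
  p = 11/56 = 0.196429: log2(p) = -2.347923, -p*log2(p) = 0.461199
  p = 19/56 = 0.339286: log2(p) = -1.559427, -p*log2(p) = 0.529091
  p = 8/56 = 0.142857: log2(p) = -2.807355, -p*log2(p) = 0.401051
  p = 1/56 = 0.017857: log2(p) = -5.807355, -p*log2(p) = 0.103703
H = 0.103703 + 0.516387 + 0.461199 + 0.529091 + 0.401051 + 0.103703 = 2.115134

H = 2.1151 bits/symbol


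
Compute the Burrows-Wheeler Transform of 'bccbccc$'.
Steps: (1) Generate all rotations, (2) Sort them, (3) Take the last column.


Rotations (sorted):
  0: $bccbccc -> last char: c
  1: bccbccc$ -> last char: $
  2: bccc$bcc -> last char: c
  3: c$bccbcc -> last char: c
  4: cbccc$bc -> last char: c
  5: cc$bccbc -> last char: c
  6: ccbccc$b -> last char: b
  7: ccc$bccb -> last char: b


BWT = c$ccccbb


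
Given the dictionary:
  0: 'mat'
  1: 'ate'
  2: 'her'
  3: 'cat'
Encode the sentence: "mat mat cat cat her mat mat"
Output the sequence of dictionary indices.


Look up each word in the dictionary:
  'mat' -> 0
  'mat' -> 0
  'cat' -> 3
  'cat' -> 3
  'her' -> 2
  'mat' -> 0
  'mat' -> 0

Encoded: [0, 0, 3, 3, 2, 0, 0]


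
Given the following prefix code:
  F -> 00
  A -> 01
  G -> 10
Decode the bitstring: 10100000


Decoding step by step:
Bits 10 -> G
Bits 10 -> G
Bits 00 -> F
Bits 00 -> F


Decoded message: GGFF


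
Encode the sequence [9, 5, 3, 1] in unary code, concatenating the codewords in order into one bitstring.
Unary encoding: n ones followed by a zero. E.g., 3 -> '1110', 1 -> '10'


Encode each number as n ones followed by a terminating 0:
  9 -> 1111111110 (10 bits)
  5 -> 111110 (6 bits)
  3 -> 1110 (4 bits)
  1 -> 10 (2 bits)
Total length = 10 + 6 + 4 + 2 = 22 bits.

Unary([9, 5, 3, 1]) = 1111111110111110111010 (22 bits)


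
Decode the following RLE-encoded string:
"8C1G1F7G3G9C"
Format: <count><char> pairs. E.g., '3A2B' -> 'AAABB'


Expanding each <count><char> pair:
  8C -> 'CCCCCCCC'
  1G -> 'G'
  1F -> 'F'
  7G -> 'GGGGGGG'
  3G -> 'GGG'
  9C -> 'CCCCCCCCC'

Decoded = CCCCCCCCGFGGGGGGGGGGCCCCCCCCC


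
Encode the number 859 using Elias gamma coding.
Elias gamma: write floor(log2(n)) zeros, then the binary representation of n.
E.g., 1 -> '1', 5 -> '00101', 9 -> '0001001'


num_bits = floor(log2(859)) + 1 = 10
leading_zeros = num_bits - 1 = 9
binary(859) = 1101011011

Elias gamma(859) = '000000000' + '1101011011' = 0000000001101011011 (19 bits)


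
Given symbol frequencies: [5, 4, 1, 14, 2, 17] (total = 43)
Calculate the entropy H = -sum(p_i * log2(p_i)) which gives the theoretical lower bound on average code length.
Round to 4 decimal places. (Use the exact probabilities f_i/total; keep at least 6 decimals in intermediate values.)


Per-symbol terms -p_i * log2(p_i) with p_i = f_i/43:
  p = 5/43 = 0.116279: log2(p) = -3.104337, -p*log2(p) = 0.360969
  p = 4/43 = 0.093023: log2(p) = -3.426265, -p*log2(p) = 0.318722
  p = 1/43 = 0.023256: log2(p) = -5.426265, -p*log2(p) = 0.126192
  p = 14/43 = 0.325581: log2(p) = -1.618910, -p*log2(p) = 0.527087
  p = 2/43 = 0.046512: log2(p) = -4.426265, -p*log2(p) = 0.205873
  p = 17/43 = 0.395349: log2(p) = -1.338802, -p*log2(p) = 0.529294
H = 0.360969 + 0.318722 + 0.126192 + 0.527087 + 0.205873 + 0.529294 = 2.068137

H = 2.0681 bits/symbol


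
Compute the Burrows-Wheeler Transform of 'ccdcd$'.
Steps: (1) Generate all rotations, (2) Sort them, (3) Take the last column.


Rotations (sorted):
  0: $ccdcd -> last char: d
  1: ccdcd$ -> last char: $
  2: cd$ccd -> last char: d
  3: cdcd$c -> last char: c
  4: d$ccdc -> last char: c
  5: dcd$cc -> last char: c


BWT = d$dccc


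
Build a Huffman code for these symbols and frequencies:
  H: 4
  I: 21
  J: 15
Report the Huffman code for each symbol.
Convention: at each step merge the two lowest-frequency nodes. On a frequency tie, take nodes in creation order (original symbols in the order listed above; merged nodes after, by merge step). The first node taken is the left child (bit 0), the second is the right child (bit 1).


Huffman tree construction:
Step 1: Merge H(4) + J(15) = 19
Step 2: Merge (H+J)(19) + I(21) = 40
Read each symbol's code off the tree from the root (left child = 0, right child = 1).

Codes:
  H: 00 (length 2)
  I: 1 (length 1)
  J: 01 (length 2)
Average code length: 59/40 = 1.4750 bits/symbol


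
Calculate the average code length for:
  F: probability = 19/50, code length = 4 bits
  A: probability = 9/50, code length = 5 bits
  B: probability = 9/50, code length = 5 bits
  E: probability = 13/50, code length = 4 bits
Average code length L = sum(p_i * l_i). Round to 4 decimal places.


Weighted contributions p_i * l_i:
  F: (19/50) * 4 = 76/50
  A: (9/50) * 5 = 45/50
  B: (9/50) * 5 = 45/50
  E: (13/50) * 4 = 52/50
Sum = (76 + 45 + 45 + 52)/50 = 218/50

L = 218/50 = 4.3600 bits/symbol


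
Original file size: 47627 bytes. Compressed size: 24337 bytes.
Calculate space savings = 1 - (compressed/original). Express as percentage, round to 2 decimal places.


ratio = compressed/original = 24337/47627 = 0.510992
savings = 1 - ratio = 1 - 0.510992 = 0.489008
as a percentage: 0.489008 * 100 = 48.9%

Space savings = 1 - 24337/47627 = 48.9%


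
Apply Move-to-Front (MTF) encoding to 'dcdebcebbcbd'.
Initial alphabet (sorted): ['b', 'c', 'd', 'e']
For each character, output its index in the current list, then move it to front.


MTF encoding:
'd': index 2 in ['b', 'c', 'd', 'e'] -> ['d', 'b', 'c', 'e']
'c': index 2 in ['d', 'b', 'c', 'e'] -> ['c', 'd', 'b', 'e']
'd': index 1 in ['c', 'd', 'b', 'e'] -> ['d', 'c', 'b', 'e']
'e': index 3 in ['d', 'c', 'b', 'e'] -> ['e', 'd', 'c', 'b']
'b': index 3 in ['e', 'd', 'c', 'b'] -> ['b', 'e', 'd', 'c']
'c': index 3 in ['b', 'e', 'd', 'c'] -> ['c', 'b', 'e', 'd']
'e': index 2 in ['c', 'b', 'e', 'd'] -> ['e', 'c', 'b', 'd']
'b': index 2 in ['e', 'c', 'b', 'd'] -> ['b', 'e', 'c', 'd']
'b': index 0 in ['b', 'e', 'c', 'd'] -> ['b', 'e', 'c', 'd']
'c': index 2 in ['b', 'e', 'c', 'd'] -> ['c', 'b', 'e', 'd']
'b': index 1 in ['c', 'b', 'e', 'd'] -> ['b', 'c', 'e', 'd']
'd': index 3 in ['b', 'c', 'e', 'd'] -> ['d', 'b', 'c', 'e']


Output: [2, 2, 1, 3, 3, 3, 2, 2, 0, 2, 1, 3]


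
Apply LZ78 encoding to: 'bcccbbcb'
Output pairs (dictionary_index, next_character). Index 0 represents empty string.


LZ78 encoding steps:
Dictionary: {0: ''}
Step 1: w='' (idx 0), next='b' -> output (0, 'b'), add 'b' as idx 1
Step 2: w='' (idx 0), next='c' -> output (0, 'c'), add 'c' as idx 2
Step 3: w='c' (idx 2), next='c' -> output (2, 'c'), add 'cc' as idx 3
Step 4: w='b' (idx 1), next='b' -> output (1, 'b'), add 'bb' as idx 4
Step 5: w='c' (idx 2), next='b' -> output (2, 'b'), add 'cb' as idx 5


Encoded: [(0, 'b'), (0, 'c'), (2, 'c'), (1, 'b'), (2, 'b')]


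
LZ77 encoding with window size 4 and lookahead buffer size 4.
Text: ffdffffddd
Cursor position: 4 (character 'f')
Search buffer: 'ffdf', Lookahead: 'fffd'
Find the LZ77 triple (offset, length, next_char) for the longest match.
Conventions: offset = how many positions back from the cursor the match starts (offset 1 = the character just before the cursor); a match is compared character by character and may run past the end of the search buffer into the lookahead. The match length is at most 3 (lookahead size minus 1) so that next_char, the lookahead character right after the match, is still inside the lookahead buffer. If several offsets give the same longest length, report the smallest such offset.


Try each offset into the search buffer:
  offset=1 (pos 3, char 'f'): match length 3
  offset=2 (pos 2, char 'd'): match length 0
  offset=3 (pos 1, char 'f'): match length 1
  offset=4 (pos 0, char 'f'): match length 2
Longest match has length 3 at offset 1.
next_char = character at position 4 + 3 = 7 -> 'd'

Best match: offset=1, length=3 (matching 'fff' starting at position 3)
LZ77 triple: (1, 3, 'd')


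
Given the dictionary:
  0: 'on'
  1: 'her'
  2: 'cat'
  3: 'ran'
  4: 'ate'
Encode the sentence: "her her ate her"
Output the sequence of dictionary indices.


Look up each word in the dictionary:
  'her' -> 1
  'her' -> 1
  'ate' -> 4
  'her' -> 1

Encoded: [1, 1, 4, 1]


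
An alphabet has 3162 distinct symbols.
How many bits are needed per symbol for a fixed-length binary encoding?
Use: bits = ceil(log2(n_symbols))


log2(3162) = 11.6266
Bracket: 2^11 = 2048 < 3162 <= 2^12 = 4096
So ceil(log2(3162)) = 12

bits = ceil(log2(3162)) = ceil(11.6266) = 12 bits


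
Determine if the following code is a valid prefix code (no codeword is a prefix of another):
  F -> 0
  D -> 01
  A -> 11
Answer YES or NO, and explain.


Checking each pair (does one codeword prefix another?):
  F='0' vs D='01': prefix -- VIOLATION

NO -- this is NOT a valid prefix code. F (0) is a prefix of D (01).


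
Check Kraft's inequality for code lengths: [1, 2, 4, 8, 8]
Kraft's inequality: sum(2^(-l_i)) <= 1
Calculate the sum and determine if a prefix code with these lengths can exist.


Sum = 2^(-1) + 2^(-2) + 2^(-4) + 2^(-8) + 2^(-8)
    = 0.5 + 0.25 + 0.0625 + 0.00390625 + 0.00390625
    = 210/256 = 0.8203125
Since 0.8203125 <= 1, Kraft's inequality IS satisfied.
A prefix code with these lengths CAN exist.

Kraft sum = 0.8203125. Satisfied.


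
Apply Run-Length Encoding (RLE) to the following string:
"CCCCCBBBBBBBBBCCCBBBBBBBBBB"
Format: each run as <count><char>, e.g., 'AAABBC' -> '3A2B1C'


Scanning runs left to right:
  i=0: run of 'C' x 5 -> '5C'
  i=5: run of 'B' x 9 -> '9B'
  i=14: run of 'C' x 3 -> '3C'
  i=17: run of 'B' x 10 -> '10B'

RLE = 5C9B3C10B


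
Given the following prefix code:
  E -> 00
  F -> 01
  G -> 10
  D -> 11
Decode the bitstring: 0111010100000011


Decoding step by step:
Bits 01 -> F
Bits 11 -> D
Bits 01 -> F
Bits 01 -> F
Bits 00 -> E
Bits 00 -> E
Bits 00 -> E
Bits 11 -> D


Decoded message: FDFFEEED


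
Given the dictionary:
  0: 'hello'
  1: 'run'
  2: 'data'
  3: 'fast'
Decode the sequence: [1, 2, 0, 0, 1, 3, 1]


Look up each index in the dictionary:
  1 -> 'run'
  2 -> 'data'
  0 -> 'hello'
  0 -> 'hello'
  1 -> 'run'
  3 -> 'fast'
  1 -> 'run'

Decoded: "run data hello hello run fast run"


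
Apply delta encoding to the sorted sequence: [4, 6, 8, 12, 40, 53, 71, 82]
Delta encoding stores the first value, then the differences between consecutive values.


First value: 4
Deltas:
  6 - 4 = 2
  8 - 6 = 2
  12 - 8 = 4
  40 - 12 = 28
  53 - 40 = 13
  71 - 53 = 18
  82 - 71 = 11


Delta encoded: [4, 2, 2, 4, 28, 13, 18, 11]


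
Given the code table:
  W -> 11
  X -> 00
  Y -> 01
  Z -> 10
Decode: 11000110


Decoding:
11 -> W
00 -> X
01 -> Y
10 -> Z


Result: WXYZ


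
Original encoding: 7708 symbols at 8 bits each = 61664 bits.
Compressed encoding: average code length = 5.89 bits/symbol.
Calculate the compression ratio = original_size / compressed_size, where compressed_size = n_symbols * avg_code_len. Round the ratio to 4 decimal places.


original_size = n_symbols * orig_bits = 7708 * 8 = 61664 bits
compressed_size = n_symbols * avg_code_len = 7708 * 5.89 = 45400.12 bits
ratio = original_size / compressed_size = 61664 / 45400.12 = 1.3582

Compression ratio = 1.3582


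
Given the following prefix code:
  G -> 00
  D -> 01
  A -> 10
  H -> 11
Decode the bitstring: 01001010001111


Decoding step by step:
Bits 01 -> D
Bits 00 -> G
Bits 10 -> A
Bits 10 -> A
Bits 00 -> G
Bits 11 -> H
Bits 11 -> H


Decoded message: DGAAGHH


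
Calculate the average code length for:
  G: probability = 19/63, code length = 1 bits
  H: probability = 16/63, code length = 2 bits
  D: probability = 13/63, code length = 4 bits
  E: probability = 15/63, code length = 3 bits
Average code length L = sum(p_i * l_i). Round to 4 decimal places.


Weighted contributions p_i * l_i:
  G: (19/63) * 1 = 19/63
  H: (16/63) * 2 = 32/63
  D: (13/63) * 4 = 52/63
  E: (15/63) * 3 = 45/63
Sum = (19 + 32 + 52 + 45)/63 = 148/63

L = 148/63 = 2.3492 bits/symbol


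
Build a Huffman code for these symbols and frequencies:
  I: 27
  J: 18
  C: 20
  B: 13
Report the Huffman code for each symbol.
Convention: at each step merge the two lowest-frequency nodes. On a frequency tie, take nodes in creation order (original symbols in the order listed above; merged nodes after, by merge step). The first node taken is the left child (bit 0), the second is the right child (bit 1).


Huffman tree construction:
Step 1: Merge B(13) + J(18) = 31
Step 2: Merge C(20) + I(27) = 47
Step 3: Merge (B+J)(31) + (C+I)(47) = 78
Read each symbol's code off the tree from the root (left child = 0, right child = 1).

Codes:
  I: 11 (length 2)
  J: 01 (length 2)
  C: 10 (length 2)
  B: 00 (length 2)
Average code length: 156/78 = 2.0000 bits/symbol


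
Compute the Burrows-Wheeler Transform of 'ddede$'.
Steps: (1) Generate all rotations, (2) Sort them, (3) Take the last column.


Rotations (sorted):
  0: $ddede -> last char: e
  1: ddede$ -> last char: $
  2: de$dde -> last char: e
  3: dede$d -> last char: d
  4: e$dded -> last char: d
  5: ede$dd -> last char: d


BWT = e$eddd


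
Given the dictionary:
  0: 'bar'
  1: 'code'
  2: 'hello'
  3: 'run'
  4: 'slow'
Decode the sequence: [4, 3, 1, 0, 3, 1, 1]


Look up each index in the dictionary:
  4 -> 'slow'
  3 -> 'run'
  1 -> 'code'
  0 -> 'bar'
  3 -> 'run'
  1 -> 'code'
  1 -> 'code'

Decoded: "slow run code bar run code code"


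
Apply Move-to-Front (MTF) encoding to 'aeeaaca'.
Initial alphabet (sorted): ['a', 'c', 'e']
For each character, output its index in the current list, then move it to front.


MTF encoding:
'a': index 0 in ['a', 'c', 'e'] -> ['a', 'c', 'e']
'e': index 2 in ['a', 'c', 'e'] -> ['e', 'a', 'c']
'e': index 0 in ['e', 'a', 'c'] -> ['e', 'a', 'c']
'a': index 1 in ['e', 'a', 'c'] -> ['a', 'e', 'c']
'a': index 0 in ['a', 'e', 'c'] -> ['a', 'e', 'c']
'c': index 2 in ['a', 'e', 'c'] -> ['c', 'a', 'e']
'a': index 1 in ['c', 'a', 'e'] -> ['a', 'c', 'e']


Output: [0, 2, 0, 1, 0, 2, 1]


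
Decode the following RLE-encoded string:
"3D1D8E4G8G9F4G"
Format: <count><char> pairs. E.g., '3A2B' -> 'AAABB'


Expanding each <count><char> pair:
  3D -> 'DDD'
  1D -> 'D'
  8E -> 'EEEEEEEE'
  4G -> 'GGGG'
  8G -> 'GGGGGGGG'
  9F -> 'FFFFFFFFF'
  4G -> 'GGGG'

Decoded = DDDDEEEEEEEEGGGGGGGGGGGGFFFFFFFFFGGGG


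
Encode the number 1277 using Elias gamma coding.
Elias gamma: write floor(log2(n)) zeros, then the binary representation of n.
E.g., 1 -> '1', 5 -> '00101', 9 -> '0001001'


num_bits = floor(log2(1277)) + 1 = 11
leading_zeros = num_bits - 1 = 10
binary(1277) = 10011111101

Elias gamma(1277) = '0000000000' + '10011111101' = 000000000010011111101 (21 bits)


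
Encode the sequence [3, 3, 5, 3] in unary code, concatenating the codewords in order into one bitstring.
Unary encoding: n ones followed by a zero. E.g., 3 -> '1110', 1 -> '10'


Encode each number as n ones followed by a terminating 0:
  3 -> 1110 (4 bits)
  3 -> 1110 (4 bits)
  5 -> 111110 (6 bits)
  3 -> 1110 (4 bits)
Total length = 4 + 4 + 6 + 4 = 18 bits.

Unary([3, 3, 5, 3]) = 111011101111101110 (18 bits)


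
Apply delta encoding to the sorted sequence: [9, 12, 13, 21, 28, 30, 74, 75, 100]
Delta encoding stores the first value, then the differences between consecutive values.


First value: 9
Deltas:
  12 - 9 = 3
  13 - 12 = 1
  21 - 13 = 8
  28 - 21 = 7
  30 - 28 = 2
  74 - 30 = 44
  75 - 74 = 1
  100 - 75 = 25


Delta encoded: [9, 3, 1, 8, 7, 2, 44, 1, 25]


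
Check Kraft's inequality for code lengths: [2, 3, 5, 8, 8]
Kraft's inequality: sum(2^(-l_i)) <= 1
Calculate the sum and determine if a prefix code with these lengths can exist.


Sum = 2^(-2) + 2^(-3) + 2^(-5) + 2^(-8) + 2^(-8)
    = 0.25 + 0.125 + 0.03125 + 0.00390625 + 0.00390625
    = 106/256 = 0.4140625
Since 0.4140625 <= 1, Kraft's inequality IS satisfied.
A prefix code with these lengths CAN exist.

Kraft sum = 0.4140625. Satisfied.


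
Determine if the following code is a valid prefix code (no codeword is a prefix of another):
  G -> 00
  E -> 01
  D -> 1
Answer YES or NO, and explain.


Checking each pair (does one codeword prefix another?):
  G='00' vs E='01': no prefix
  G='00' vs D='1': no prefix
  E='01' vs G='00': no prefix
  E='01' vs D='1': no prefix
  D='1' vs G='00': no prefix
  D='1' vs E='01': no prefix
No violation found over all pairs.

YES -- this is a valid prefix code. No codeword is a prefix of any other codeword.


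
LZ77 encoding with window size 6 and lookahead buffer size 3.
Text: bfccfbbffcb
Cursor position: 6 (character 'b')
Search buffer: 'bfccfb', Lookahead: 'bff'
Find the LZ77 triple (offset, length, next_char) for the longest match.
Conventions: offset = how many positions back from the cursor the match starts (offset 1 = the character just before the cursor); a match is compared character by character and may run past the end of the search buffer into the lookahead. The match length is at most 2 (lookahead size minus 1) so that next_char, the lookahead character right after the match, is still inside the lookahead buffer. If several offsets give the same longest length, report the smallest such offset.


Try each offset into the search buffer:
  offset=1 (pos 5, char 'b'): match length 1
  offset=2 (pos 4, char 'f'): match length 0
  offset=3 (pos 3, char 'c'): match length 0
  offset=4 (pos 2, char 'c'): match length 0
  offset=5 (pos 1, char 'f'): match length 0
  offset=6 (pos 0, char 'b'): match length 2
Longest match has length 2 at offset 6.
next_char = character at position 6 + 2 = 8 -> 'f'

Best match: offset=6, length=2 (matching 'bf' starting at position 0)
LZ77 triple: (6, 2, 'f')


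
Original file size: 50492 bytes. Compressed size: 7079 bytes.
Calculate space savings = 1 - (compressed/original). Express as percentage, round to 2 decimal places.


ratio = compressed/original = 7079/50492 = 0.1402
savings = 1 - ratio = 1 - 0.1402 = 0.8598
as a percentage: 0.8598 * 100 = 85.98%

Space savings = 1 - 7079/50492 = 85.98%


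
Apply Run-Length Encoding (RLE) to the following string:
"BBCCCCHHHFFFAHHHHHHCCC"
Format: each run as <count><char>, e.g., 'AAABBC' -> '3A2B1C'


Scanning runs left to right:
  i=0: run of 'B' x 2 -> '2B'
  i=2: run of 'C' x 4 -> '4C'
  i=6: run of 'H' x 3 -> '3H'
  i=9: run of 'F' x 3 -> '3F'
  i=12: run of 'A' x 1 -> '1A'
  i=13: run of 'H' x 6 -> '6H'
  i=19: run of 'C' x 3 -> '3C'

RLE = 2B4C3H3F1A6H3C


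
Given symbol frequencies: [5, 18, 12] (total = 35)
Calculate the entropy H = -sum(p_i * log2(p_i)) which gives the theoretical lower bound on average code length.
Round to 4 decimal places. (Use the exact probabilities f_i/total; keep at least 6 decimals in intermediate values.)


Per-symbol terms -p_i * log2(p_i) with p_i = f_i/35:
  p = 5/35 = 0.142857: log2(p) = -2.807355, -p*log2(p) = 0.401051
  p = 18/35 = 0.514286: log2(p) = -0.959358, -p*log2(p) = 0.493384
  p = 12/35 = 0.342857: log2(p) = -1.544321, -p*log2(p) = 0.529481
H = 0.401051 + 0.493384 + 0.529481 = 1.423916

H = 1.4239 bits/symbol


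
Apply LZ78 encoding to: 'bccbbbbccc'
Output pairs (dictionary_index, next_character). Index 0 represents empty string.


LZ78 encoding steps:
Dictionary: {0: ''}
Step 1: w='' (idx 0), next='b' -> output (0, 'b'), add 'b' as idx 1
Step 2: w='' (idx 0), next='c' -> output (0, 'c'), add 'c' as idx 2
Step 3: w='c' (idx 2), next='b' -> output (2, 'b'), add 'cb' as idx 3
Step 4: w='b' (idx 1), next='b' -> output (1, 'b'), add 'bb' as idx 4
Step 5: w='b' (idx 1), next='c' -> output (1, 'c'), add 'bc' as idx 5
Step 6: w='c' (idx 2), next='c' -> output (2, 'c'), add 'cc' as idx 6


Encoded: [(0, 'b'), (0, 'c'), (2, 'b'), (1, 'b'), (1, 'c'), (2, 'c')]


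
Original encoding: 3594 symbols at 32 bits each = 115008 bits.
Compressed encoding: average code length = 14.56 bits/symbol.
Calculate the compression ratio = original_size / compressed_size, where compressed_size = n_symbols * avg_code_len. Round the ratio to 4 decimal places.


original_size = n_symbols * orig_bits = 3594 * 32 = 115008 bits
compressed_size = n_symbols * avg_code_len = 3594 * 14.56 = 52328.64 bits
ratio = original_size / compressed_size = 115008 / 52328.64 = 2.1978

Compression ratio = 2.1978


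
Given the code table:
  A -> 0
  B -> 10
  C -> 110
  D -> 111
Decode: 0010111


Decoding:
0 -> A
0 -> A
10 -> B
111 -> D


Result: AABD


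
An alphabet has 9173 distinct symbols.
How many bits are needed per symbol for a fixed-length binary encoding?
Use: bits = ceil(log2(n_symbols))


log2(9173) = 13.1632
Bracket: 2^13 = 8192 < 9173 <= 2^14 = 16384
So ceil(log2(9173)) = 14

bits = ceil(log2(9173)) = ceil(13.1632) = 14 bits


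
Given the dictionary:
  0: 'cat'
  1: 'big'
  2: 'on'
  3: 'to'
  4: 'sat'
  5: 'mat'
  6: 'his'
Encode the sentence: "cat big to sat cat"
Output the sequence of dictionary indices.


Look up each word in the dictionary:
  'cat' -> 0
  'big' -> 1
  'to' -> 3
  'sat' -> 4
  'cat' -> 0

Encoded: [0, 1, 3, 4, 0]


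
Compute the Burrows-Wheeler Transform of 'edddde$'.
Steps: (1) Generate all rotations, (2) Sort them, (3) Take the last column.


Rotations (sorted):
  0: $edddde -> last char: e
  1: dddde$e -> last char: e
  2: ddde$ed -> last char: d
  3: dde$edd -> last char: d
  4: de$eddd -> last char: d
  5: e$edddd -> last char: d
  6: edddde$ -> last char: $


BWT = eedddd$


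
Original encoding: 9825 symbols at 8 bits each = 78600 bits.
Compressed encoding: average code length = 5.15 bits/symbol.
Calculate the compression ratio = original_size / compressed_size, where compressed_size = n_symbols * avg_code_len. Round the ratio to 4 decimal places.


original_size = n_symbols * orig_bits = 9825 * 8 = 78600 bits
compressed_size = n_symbols * avg_code_len = 9825 * 5.15 = 50598.75 bits
ratio = original_size / compressed_size = 78600 / 50598.75 = 1.5534

Compression ratio = 1.5534


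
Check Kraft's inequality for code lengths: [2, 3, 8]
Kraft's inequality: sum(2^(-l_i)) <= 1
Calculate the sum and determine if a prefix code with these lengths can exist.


Sum = 2^(-2) + 2^(-3) + 2^(-8)
    = 0.25 + 0.125 + 0.00390625
    = 97/256 = 0.37890625
Since 0.37890625 <= 1, Kraft's inequality IS satisfied.
A prefix code with these lengths CAN exist.

Kraft sum = 0.37890625. Satisfied.


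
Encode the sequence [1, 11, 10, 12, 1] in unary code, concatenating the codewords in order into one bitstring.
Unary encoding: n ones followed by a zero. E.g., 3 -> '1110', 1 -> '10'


Encode each number as n ones followed by a terminating 0:
  1 -> 10 (2 bits)
  11 -> 111111111110 (12 bits)
  10 -> 11111111110 (11 bits)
  12 -> 1111111111110 (13 bits)
  1 -> 10 (2 bits)
Total length = 2 + 12 + 11 + 13 + 2 = 40 bits.

Unary([1, 11, 10, 12, 1]) = 1011111111111011111111110111111111111010 (40 bits)


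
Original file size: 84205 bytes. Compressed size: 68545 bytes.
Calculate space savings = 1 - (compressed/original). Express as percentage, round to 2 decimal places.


ratio = compressed/original = 68545/84205 = 0.814025
savings = 1 - ratio = 1 - 0.814025 = 0.185975
as a percentage: 0.185975 * 100 = 18.6%

Space savings = 1 - 68545/84205 = 18.6%


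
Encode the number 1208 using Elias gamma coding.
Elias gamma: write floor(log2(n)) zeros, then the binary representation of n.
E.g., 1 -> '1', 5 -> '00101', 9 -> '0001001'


num_bits = floor(log2(1208)) + 1 = 11
leading_zeros = num_bits - 1 = 10
binary(1208) = 10010111000

Elias gamma(1208) = '0000000000' + '10010111000' = 000000000010010111000 (21 bits)


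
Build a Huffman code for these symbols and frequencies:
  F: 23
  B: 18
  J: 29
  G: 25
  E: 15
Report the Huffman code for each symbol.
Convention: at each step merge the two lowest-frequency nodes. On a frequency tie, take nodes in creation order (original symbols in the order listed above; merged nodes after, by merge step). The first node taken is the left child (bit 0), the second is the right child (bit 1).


Huffman tree construction:
Step 1: Merge E(15) + B(18) = 33
Step 2: Merge F(23) + G(25) = 48
Step 3: Merge J(29) + (E+B)(33) = 62
Step 4: Merge (F+G)(48) + (J+(E+B))(62) = 110
Read each symbol's code off the tree from the root (left child = 0, right child = 1).

Codes:
  F: 00 (length 2)
  B: 111 (length 3)
  J: 10 (length 2)
  G: 01 (length 2)
  E: 110 (length 3)
Average code length: 253/110 = 2.3000 bits/symbol


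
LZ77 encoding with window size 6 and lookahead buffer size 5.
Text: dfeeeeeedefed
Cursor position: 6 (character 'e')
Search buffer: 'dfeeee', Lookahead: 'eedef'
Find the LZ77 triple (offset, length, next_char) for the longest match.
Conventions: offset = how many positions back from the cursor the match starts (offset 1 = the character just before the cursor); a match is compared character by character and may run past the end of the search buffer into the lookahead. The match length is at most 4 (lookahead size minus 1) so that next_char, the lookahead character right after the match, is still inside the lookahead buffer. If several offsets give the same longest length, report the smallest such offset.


Try each offset into the search buffer:
  offset=1 (pos 5, char 'e'): match length 2
  offset=2 (pos 4, char 'e'): match length 2
  offset=3 (pos 3, char 'e'): match length 2
  offset=4 (pos 2, char 'e'): match length 2
  offset=5 (pos 1, char 'f'): match length 0
  offset=6 (pos 0, char 'd'): match length 0
Longest match has length 2, found at offsets 1, 2, 3, 4; take the smallest, offset 1.
next_char = character at position 6 + 2 = 8 -> 'd'

Best match: offset=1, length=2 (matching 'ee' starting at position 5)
LZ77 triple: (1, 2, 'd')


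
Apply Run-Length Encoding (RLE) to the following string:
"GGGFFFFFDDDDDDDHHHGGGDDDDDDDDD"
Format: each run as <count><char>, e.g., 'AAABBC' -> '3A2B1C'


Scanning runs left to right:
  i=0: run of 'G' x 3 -> '3G'
  i=3: run of 'F' x 5 -> '5F'
  i=8: run of 'D' x 7 -> '7D'
  i=15: run of 'H' x 3 -> '3H'
  i=18: run of 'G' x 3 -> '3G'
  i=21: run of 'D' x 9 -> '9D'

RLE = 3G5F7D3H3G9D


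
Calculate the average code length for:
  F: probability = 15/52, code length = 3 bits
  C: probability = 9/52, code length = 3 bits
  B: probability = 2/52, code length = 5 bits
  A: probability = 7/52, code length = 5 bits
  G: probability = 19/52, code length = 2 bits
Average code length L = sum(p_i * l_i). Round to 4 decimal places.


Weighted contributions p_i * l_i:
  F: (15/52) * 3 = 45/52
  C: (9/52) * 3 = 27/52
  B: (2/52) * 5 = 10/52
  A: (7/52) * 5 = 35/52
  G: (19/52) * 2 = 38/52
Sum = (45 + 27 + 10 + 35 + 38)/52 = 155/52

L = 155/52 = 2.9808 bits/symbol


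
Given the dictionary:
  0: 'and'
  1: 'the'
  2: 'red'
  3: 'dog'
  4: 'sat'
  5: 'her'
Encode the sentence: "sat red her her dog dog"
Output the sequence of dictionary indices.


Look up each word in the dictionary:
  'sat' -> 4
  'red' -> 2
  'her' -> 5
  'her' -> 5
  'dog' -> 3
  'dog' -> 3

Encoded: [4, 2, 5, 5, 3, 3]


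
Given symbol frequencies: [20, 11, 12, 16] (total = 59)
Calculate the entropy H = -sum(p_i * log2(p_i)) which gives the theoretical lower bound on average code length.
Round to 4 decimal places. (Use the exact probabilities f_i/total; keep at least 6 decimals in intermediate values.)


Per-symbol terms -p_i * log2(p_i) with p_i = f_i/59:
  p = 20/59 = 0.338983: log2(p) = -1.560715, -p*log2(p) = 0.529056
  p = 11/59 = 0.186441: log2(p) = -2.423211, -p*log2(p) = 0.451785
  p = 12/59 = 0.203390: log2(p) = -2.297681, -p*log2(p) = 0.467325
  p = 16/59 = 0.271186: log2(p) = -1.882643, -p*log2(p) = 0.510547
H = 0.529056 + 0.451785 + 0.467325 + 0.510547 = 1.958713

H = 1.9587 bits/symbol


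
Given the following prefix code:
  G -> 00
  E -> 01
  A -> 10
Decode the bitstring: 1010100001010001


Decoding step by step:
Bits 10 -> A
Bits 10 -> A
Bits 10 -> A
Bits 00 -> G
Bits 01 -> E
Bits 01 -> E
Bits 00 -> G
Bits 01 -> E


Decoded message: AAAGEEGE


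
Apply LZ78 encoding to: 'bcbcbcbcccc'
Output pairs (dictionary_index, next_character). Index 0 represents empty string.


LZ78 encoding steps:
Dictionary: {0: ''}
Step 1: w='' (idx 0), next='b' -> output (0, 'b'), add 'b' as idx 1
Step 2: w='' (idx 0), next='c' -> output (0, 'c'), add 'c' as idx 2
Step 3: w='b' (idx 1), next='c' -> output (1, 'c'), add 'bc' as idx 3
Step 4: w='bc' (idx 3), next='b' -> output (3, 'b'), add 'bcb' as idx 4
Step 5: w='c' (idx 2), next='c' -> output (2, 'c'), add 'cc' as idx 5
Step 6: w='cc' (idx 5), end of input -> output (5, '')


Encoded: [(0, 'b'), (0, 'c'), (1, 'c'), (3, 'b'), (2, 'c'), (5, '')]


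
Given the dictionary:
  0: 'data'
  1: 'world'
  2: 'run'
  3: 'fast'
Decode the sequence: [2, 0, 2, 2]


Look up each index in the dictionary:
  2 -> 'run'
  0 -> 'data'
  2 -> 'run'
  2 -> 'run'

Decoded: "run data run run"


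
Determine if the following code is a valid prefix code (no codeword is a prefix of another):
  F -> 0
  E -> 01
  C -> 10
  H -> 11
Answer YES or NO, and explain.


Checking each pair (does one codeword prefix another?):
  F='0' vs E='01': prefix -- VIOLATION

NO -- this is NOT a valid prefix code. F (0) is a prefix of E (01).


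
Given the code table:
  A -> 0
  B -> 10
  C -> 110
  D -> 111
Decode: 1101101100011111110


Decoding:
110 -> C
110 -> C
110 -> C
0 -> A
0 -> A
111 -> D
111 -> D
10 -> B


Result: CCCAADDB


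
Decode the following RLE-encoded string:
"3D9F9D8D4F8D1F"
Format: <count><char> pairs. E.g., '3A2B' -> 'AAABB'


Expanding each <count><char> pair:
  3D -> 'DDD'
  9F -> 'FFFFFFFFF'
  9D -> 'DDDDDDDDD'
  8D -> 'DDDDDDDD'
  4F -> 'FFFF'
  8D -> 'DDDDDDDD'
  1F -> 'F'

Decoded = DDDFFFFFFFFFDDDDDDDDDDDDDDDDDFFFFDDDDDDDDF


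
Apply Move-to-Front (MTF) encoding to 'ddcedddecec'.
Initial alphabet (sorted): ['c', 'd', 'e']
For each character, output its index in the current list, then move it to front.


MTF encoding:
'd': index 1 in ['c', 'd', 'e'] -> ['d', 'c', 'e']
'd': index 0 in ['d', 'c', 'e'] -> ['d', 'c', 'e']
'c': index 1 in ['d', 'c', 'e'] -> ['c', 'd', 'e']
'e': index 2 in ['c', 'd', 'e'] -> ['e', 'c', 'd']
'd': index 2 in ['e', 'c', 'd'] -> ['d', 'e', 'c']
'd': index 0 in ['d', 'e', 'c'] -> ['d', 'e', 'c']
'd': index 0 in ['d', 'e', 'c'] -> ['d', 'e', 'c']
'e': index 1 in ['d', 'e', 'c'] -> ['e', 'd', 'c']
'c': index 2 in ['e', 'd', 'c'] -> ['c', 'e', 'd']
'e': index 1 in ['c', 'e', 'd'] -> ['e', 'c', 'd']
'c': index 1 in ['e', 'c', 'd'] -> ['c', 'e', 'd']


Output: [1, 0, 1, 2, 2, 0, 0, 1, 2, 1, 1]


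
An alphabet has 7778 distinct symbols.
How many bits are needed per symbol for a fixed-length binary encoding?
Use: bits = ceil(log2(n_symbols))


log2(7778) = 12.9252
Bracket: 2^12 = 4096 < 7778 <= 2^13 = 8192
So ceil(log2(7778)) = 13

bits = ceil(log2(7778)) = ceil(12.9252) = 13 bits


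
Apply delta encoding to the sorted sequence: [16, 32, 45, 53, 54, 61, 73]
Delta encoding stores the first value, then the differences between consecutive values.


First value: 16
Deltas:
  32 - 16 = 16
  45 - 32 = 13
  53 - 45 = 8
  54 - 53 = 1
  61 - 54 = 7
  73 - 61 = 12


Delta encoded: [16, 16, 13, 8, 1, 7, 12]


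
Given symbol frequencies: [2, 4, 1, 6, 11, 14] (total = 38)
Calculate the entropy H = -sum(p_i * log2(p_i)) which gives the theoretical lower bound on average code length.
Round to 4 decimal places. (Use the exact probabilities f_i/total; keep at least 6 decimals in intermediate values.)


Per-symbol terms -p_i * log2(p_i) with p_i = f_i/38:
  p = 2/38 = 0.052632: log2(p) = -4.247928, -p*log2(p) = 0.223575
  p = 4/38 = 0.105263: log2(p) = -3.247928, -p*log2(p) = 0.341887
  p = 1/38 = 0.026316: log2(p) = -5.247928, -p*log2(p) = 0.138103
  p = 6/38 = 0.157895: log2(p) = -2.662965, -p*log2(p) = 0.420468
  p = 11/38 = 0.289474: log2(p) = -1.788496, -p*log2(p) = 0.517722
  p = 14/38 = 0.368421: log2(p) = -1.440573, -p*log2(p) = 0.530737
H = 0.223575 + 0.341887 + 0.138103 + 0.420468 + 0.517722 + 0.530737 = 2.172492

H = 2.1725 bits/symbol


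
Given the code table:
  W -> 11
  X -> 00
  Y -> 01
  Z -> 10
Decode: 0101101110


Decoding:
01 -> Y
01 -> Y
10 -> Z
11 -> W
10 -> Z


Result: YYZWZ


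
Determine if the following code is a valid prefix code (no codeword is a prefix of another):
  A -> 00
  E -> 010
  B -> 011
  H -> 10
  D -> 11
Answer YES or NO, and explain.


Checking each pair (does one codeword prefix another?):
  A='00' vs E='010': no prefix
  A='00' vs B='011': no prefix
  A='00' vs H='10': no prefix
  A='00' vs D='11': no prefix
  E='010' vs A='00': no prefix
  E='010' vs B='011': no prefix
  E='010' vs H='10': no prefix
  E='010' vs D='11': no prefix
  B='011' vs A='00': no prefix
  B='011' vs E='010': no prefix
  B='011' vs H='10': no prefix
  B='011' vs D='11': no prefix
  H='10' vs A='00': no prefix
  H='10' vs E='010': no prefix
  H='10' vs B='011': no prefix
  H='10' vs D='11': no prefix
  D='11' vs A='00': no prefix
  D='11' vs E='010': no prefix
  D='11' vs B='011': no prefix
  D='11' vs H='10': no prefix
No violation found over all pairs.

YES -- this is a valid prefix code. No codeword is a prefix of any other codeword.


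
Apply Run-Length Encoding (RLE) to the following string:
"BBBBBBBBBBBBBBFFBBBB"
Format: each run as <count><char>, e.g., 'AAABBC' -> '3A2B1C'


Scanning runs left to right:
  i=0: run of 'B' x 14 -> '14B'
  i=14: run of 'F' x 2 -> '2F'
  i=16: run of 'B' x 4 -> '4B'

RLE = 14B2F4B


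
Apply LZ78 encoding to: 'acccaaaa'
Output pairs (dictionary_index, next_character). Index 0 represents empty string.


LZ78 encoding steps:
Dictionary: {0: ''}
Step 1: w='' (idx 0), next='a' -> output (0, 'a'), add 'a' as idx 1
Step 2: w='' (idx 0), next='c' -> output (0, 'c'), add 'c' as idx 2
Step 3: w='c' (idx 2), next='c' -> output (2, 'c'), add 'cc' as idx 3
Step 4: w='a' (idx 1), next='a' -> output (1, 'a'), add 'aa' as idx 4
Step 5: w='aa' (idx 4), end of input -> output (4, '')


Encoded: [(0, 'a'), (0, 'c'), (2, 'c'), (1, 'a'), (4, '')]


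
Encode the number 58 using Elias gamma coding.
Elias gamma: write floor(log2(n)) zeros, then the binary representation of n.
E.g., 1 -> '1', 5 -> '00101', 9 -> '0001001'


num_bits = floor(log2(58)) + 1 = 6
leading_zeros = num_bits - 1 = 5
binary(58) = 111010

Elias gamma(58) = '00000' + '111010' = 00000111010 (11 bits)


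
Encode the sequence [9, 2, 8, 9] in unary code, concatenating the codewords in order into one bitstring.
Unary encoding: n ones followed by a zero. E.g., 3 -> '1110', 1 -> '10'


Encode each number as n ones followed by a terminating 0:
  9 -> 1111111110 (10 bits)
  2 -> 110 (3 bits)
  8 -> 111111110 (9 bits)
  9 -> 1111111110 (10 bits)
Total length = 10 + 3 + 9 + 10 = 32 bits.

Unary([9, 2, 8, 9]) = 11111111101101111111101111111110 (32 bits)


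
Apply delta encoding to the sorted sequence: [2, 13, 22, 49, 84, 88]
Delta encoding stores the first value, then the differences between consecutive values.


First value: 2
Deltas:
  13 - 2 = 11
  22 - 13 = 9
  49 - 22 = 27
  84 - 49 = 35
  88 - 84 = 4


Delta encoded: [2, 11, 9, 27, 35, 4]


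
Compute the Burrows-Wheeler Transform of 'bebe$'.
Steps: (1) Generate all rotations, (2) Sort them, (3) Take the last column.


Rotations (sorted):
  0: $bebe -> last char: e
  1: be$be -> last char: e
  2: bebe$ -> last char: $
  3: e$beb -> last char: b
  4: ebe$b -> last char: b


BWT = ee$bb


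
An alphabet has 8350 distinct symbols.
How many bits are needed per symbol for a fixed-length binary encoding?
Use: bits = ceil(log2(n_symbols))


log2(8350) = 13.0276
Bracket: 2^13 = 8192 < 8350 <= 2^14 = 16384
So ceil(log2(8350)) = 14

bits = ceil(log2(8350)) = ceil(13.0276) = 14 bits


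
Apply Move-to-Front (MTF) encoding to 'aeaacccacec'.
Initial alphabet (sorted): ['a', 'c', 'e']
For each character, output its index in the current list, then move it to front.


MTF encoding:
'a': index 0 in ['a', 'c', 'e'] -> ['a', 'c', 'e']
'e': index 2 in ['a', 'c', 'e'] -> ['e', 'a', 'c']
'a': index 1 in ['e', 'a', 'c'] -> ['a', 'e', 'c']
'a': index 0 in ['a', 'e', 'c'] -> ['a', 'e', 'c']
'c': index 2 in ['a', 'e', 'c'] -> ['c', 'a', 'e']
'c': index 0 in ['c', 'a', 'e'] -> ['c', 'a', 'e']
'c': index 0 in ['c', 'a', 'e'] -> ['c', 'a', 'e']
'a': index 1 in ['c', 'a', 'e'] -> ['a', 'c', 'e']
'c': index 1 in ['a', 'c', 'e'] -> ['c', 'a', 'e']
'e': index 2 in ['c', 'a', 'e'] -> ['e', 'c', 'a']
'c': index 1 in ['e', 'c', 'a'] -> ['c', 'e', 'a']


Output: [0, 2, 1, 0, 2, 0, 0, 1, 1, 2, 1]


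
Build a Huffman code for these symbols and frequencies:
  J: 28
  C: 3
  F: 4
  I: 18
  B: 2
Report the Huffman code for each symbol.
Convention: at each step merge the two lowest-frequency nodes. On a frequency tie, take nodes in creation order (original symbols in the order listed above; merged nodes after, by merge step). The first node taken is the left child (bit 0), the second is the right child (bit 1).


Huffman tree construction:
Step 1: Merge B(2) + C(3) = 5
Step 2: Merge F(4) + (B+C)(5) = 9
Step 3: Merge (F+(B+C))(9) + I(18) = 27
Step 4: Merge ((F+(B+C))+I)(27) + J(28) = 55
Read each symbol's code off the tree from the root (left child = 0, right child = 1).

Codes:
  J: 1 (length 1)
  C: 0011 (length 4)
  F: 000 (length 3)
  I: 01 (length 2)
  B: 0010 (length 4)
Average code length: 96/55 = 1.7455 bits/symbol


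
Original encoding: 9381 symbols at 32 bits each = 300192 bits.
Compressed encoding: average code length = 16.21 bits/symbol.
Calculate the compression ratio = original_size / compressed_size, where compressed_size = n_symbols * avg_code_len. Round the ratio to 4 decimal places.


original_size = n_symbols * orig_bits = 9381 * 32 = 300192 bits
compressed_size = n_symbols * avg_code_len = 9381 * 16.21 = 152066.01 bits
ratio = original_size / compressed_size = 300192 / 152066.01 = 1.9741

Compression ratio = 1.9741


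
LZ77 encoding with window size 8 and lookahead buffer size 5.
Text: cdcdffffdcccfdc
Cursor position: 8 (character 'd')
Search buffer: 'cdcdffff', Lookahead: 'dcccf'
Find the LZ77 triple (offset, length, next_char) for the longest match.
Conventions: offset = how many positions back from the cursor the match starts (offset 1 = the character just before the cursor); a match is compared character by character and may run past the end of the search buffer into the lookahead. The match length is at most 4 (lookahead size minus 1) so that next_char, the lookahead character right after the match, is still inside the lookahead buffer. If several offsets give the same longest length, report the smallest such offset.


Try each offset into the search buffer:
  offset=1 (pos 7, char 'f'): match length 0
  offset=2 (pos 6, char 'f'): match length 0
  offset=3 (pos 5, char 'f'): match length 0
  offset=4 (pos 4, char 'f'): match length 0
  offset=5 (pos 3, char 'd'): match length 1
  offset=6 (pos 2, char 'c'): match length 0
  offset=7 (pos 1, char 'd'): match length 2
  offset=8 (pos 0, char 'c'): match length 0
Longest match has length 2 at offset 7.
next_char = character at position 8 + 2 = 10 -> 'c'

Best match: offset=7, length=2 (matching 'dc' starting at position 1)
LZ77 triple: (7, 2, 'c')


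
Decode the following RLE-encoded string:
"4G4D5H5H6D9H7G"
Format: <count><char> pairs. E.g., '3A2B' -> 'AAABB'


Expanding each <count><char> pair:
  4G -> 'GGGG'
  4D -> 'DDDD'
  5H -> 'HHHHH'
  5H -> 'HHHHH'
  6D -> 'DDDDDD'
  9H -> 'HHHHHHHHH'
  7G -> 'GGGGGGG'

Decoded = GGGGDDDDHHHHHHHHHHDDDDDDHHHHHHHHHGGGGGGG


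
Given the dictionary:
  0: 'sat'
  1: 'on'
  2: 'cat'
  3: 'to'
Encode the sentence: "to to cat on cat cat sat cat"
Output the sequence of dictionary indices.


Look up each word in the dictionary:
  'to' -> 3
  'to' -> 3
  'cat' -> 2
  'on' -> 1
  'cat' -> 2
  'cat' -> 2
  'sat' -> 0
  'cat' -> 2

Encoded: [3, 3, 2, 1, 2, 2, 0, 2]


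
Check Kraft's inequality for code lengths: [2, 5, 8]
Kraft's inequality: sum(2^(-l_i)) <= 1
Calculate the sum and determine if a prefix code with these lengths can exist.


Sum = 2^(-2) + 2^(-5) + 2^(-8)
    = 0.25 + 0.03125 + 0.00390625
    = 73/256 = 0.28515625
Since 0.28515625 <= 1, Kraft's inequality IS satisfied.
A prefix code with these lengths CAN exist.

Kraft sum = 0.28515625. Satisfied.
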